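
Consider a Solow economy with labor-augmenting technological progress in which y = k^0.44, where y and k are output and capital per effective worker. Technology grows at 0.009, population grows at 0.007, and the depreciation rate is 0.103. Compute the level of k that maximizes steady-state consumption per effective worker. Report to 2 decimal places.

k_gold ≈ 10.33

The effective depreciation rate is n + g + δ = 0.007 + 0.009 + 0.103 = 0.119.
At the golden rule the marginal product of capital equals n+g+δ: 0.44·k^(0.44−1) = 0.119. Solving, k_gold = (0.44/0.119)^(1/0.56) ≈ 10.3304.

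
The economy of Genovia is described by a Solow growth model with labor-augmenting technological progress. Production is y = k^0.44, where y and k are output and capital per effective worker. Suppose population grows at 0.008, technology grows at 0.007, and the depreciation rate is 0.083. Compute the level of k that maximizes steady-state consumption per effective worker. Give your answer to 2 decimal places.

k_gold ≈ 14.61

n + g + δ = 0.008 + 0.007 + 0.083 = 0.098.
Golden rule sets MPK = n+g+δ: 0.44·k^(0.44−1) = 0.098, so k_gold = (0.44/0.098)^(1/0.56) ≈ 14.6114.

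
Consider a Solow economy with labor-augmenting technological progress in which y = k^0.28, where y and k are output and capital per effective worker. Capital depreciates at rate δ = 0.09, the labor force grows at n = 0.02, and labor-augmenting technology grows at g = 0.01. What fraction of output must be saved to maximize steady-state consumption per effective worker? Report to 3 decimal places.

s_gold = 0.280

Break-even investment rate: n + g + δ = 0.02 + 0.01 + 0.09 = 0.12.
At the golden rule MPK = n+g+δ, and in any Cobb-Douglas steady state s = (n+g+δ)·k/y = MPK·k/y = capital's share 0.28.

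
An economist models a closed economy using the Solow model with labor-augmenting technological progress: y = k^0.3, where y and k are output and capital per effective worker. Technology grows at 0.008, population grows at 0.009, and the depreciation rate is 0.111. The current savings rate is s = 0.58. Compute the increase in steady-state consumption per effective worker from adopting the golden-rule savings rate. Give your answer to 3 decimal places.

Δc ≈ 0.206

n + g + δ = 0.009 + 0.008 + 0.111 = 0.128.
Current steady state (s = 0.58): k* = (0.58/0.128)^(1/0.7) ≈ 8.6587, y* = 8.6587^0.3 ≈ 1.9109, c* = (1−0.58)·1.9109 ≈ 0.8026.
Golden rule sets MPK = n+g+δ: 0.3·k^(0.3−1) = 0.128, so k_gold = (0.3/0.128)^(1/0.7) ≈ 3.3763.
y_gold = 3.3763^0.3 ≈ 1.4406, c_gold = y_gold − 0.128·k_gold ≈ 1.0084.
Gain: Δc = 1.0084 − 0.8026 ≈ 0.2058.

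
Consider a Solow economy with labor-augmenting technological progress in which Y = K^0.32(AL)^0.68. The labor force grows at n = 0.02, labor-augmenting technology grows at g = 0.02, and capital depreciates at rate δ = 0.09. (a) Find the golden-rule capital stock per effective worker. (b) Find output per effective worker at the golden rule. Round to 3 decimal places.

n + g + δ = 0.02 + 0.02 + 0.09 = 0.13.
At the golden rule the marginal product of capital equals n+g+δ: 0.32·k^(0.32−1) = 0.13. Solving, k_gold = (0.32/0.13)^(1/0.68) ≈ 3.7610.
y_gold = 3.7610^0.32 ≈ 1.5279.

(a) k_gold ≈ 3.761; (b) y_gold ≈ 1.528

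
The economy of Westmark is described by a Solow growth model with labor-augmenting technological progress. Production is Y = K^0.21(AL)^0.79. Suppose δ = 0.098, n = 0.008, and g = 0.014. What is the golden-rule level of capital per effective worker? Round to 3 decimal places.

Break-even investment rate: n + g + δ = 0.008 + 0.014 + 0.098 = 0.12.
Golden rule sets MPK = n+g+δ: 0.21·k^(0.21−1) = 0.12, so k_gold = (0.21/0.12)^(1/0.79) ≈ 2.0307.

k_gold ≈ 2.031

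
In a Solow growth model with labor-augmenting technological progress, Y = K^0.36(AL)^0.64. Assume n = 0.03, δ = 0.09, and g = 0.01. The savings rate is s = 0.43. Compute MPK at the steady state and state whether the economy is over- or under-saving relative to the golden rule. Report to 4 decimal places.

over-saving; MPK ≈ 0.1088

The effective depreciation rate is n + g + δ = 0.03 + 0.01 + 0.09 = 0.13.
Steady-state k*: s·k^0.36 = 0.13·k gives k* = (0.43/0.13)^(1/0.64) ≈ 6.4827.
MPK = 0.36·6.4827^(-0.64) ≈ 0.1088.
MPK < n+g+δ = 0.13, so the economy is dynamically inefficient (over-saving).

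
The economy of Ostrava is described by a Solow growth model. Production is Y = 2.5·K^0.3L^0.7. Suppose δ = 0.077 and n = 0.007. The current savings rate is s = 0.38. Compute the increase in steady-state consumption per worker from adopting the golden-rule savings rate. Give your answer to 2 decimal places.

Δc ≈ 0.09

Break-even investment rate: n + δ = 0.007 + 0.077 = 0.084.
Current steady state (s = 0.38): k* = (0.38·2.5/0.084)^(1/0.7) ≈ 31.9831, y* = 2.5·31.9831^0.3 ≈ 7.0699, c* = (1−0.38)·7.0699 ≈ 4.3834.
Golden rule sets MPK = n+δ: 0.3·2.5·k^(0.3−1) = 0.084, so k_gold = (0.3·2.5/0.084)^(1/0.7) ≈ 22.8171.
y_gold = 2.5·22.8171^0.3 ≈ 6.3888, c_gold = y_gold − 0.084·k_gold ≈ 4.4721.
Gain: Δc = 4.4721 − 4.3834 ≈ 0.0888.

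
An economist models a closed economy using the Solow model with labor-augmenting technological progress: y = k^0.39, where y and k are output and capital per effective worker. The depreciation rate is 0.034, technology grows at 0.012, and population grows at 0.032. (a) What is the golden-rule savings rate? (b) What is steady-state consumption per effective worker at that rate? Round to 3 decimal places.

(a) s_gold = 0.390; (b) c_gold ≈ 1.707

Break-even investment rate: n + g + δ = 0.032 + 0.012 + 0.034 = 0.078.
For Cobb-Douglas, s_gold equals capital's share: s_gold = 0.39.
Golden rule sets MPK = n+g+δ: 0.39·k^(0.39−1) = 0.078, so k_gold = (0.39/0.078)^(1/0.61) ≈ 13.9911.
y_gold = 13.9911^0.39 ≈ 2.7982; c_gold = (1−0.39)·y_gold ≈ 1.7069.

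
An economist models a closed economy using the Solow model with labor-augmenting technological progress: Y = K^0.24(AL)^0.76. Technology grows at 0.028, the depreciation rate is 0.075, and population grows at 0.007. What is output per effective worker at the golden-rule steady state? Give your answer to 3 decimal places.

y_gold ≈ 1.279

Break-even investment rate: n + g + δ = 0.007 + 0.028 + 0.075 = 0.11.
Golden rule sets MPK = n+g+δ: 0.24·k^(0.24−1) = 0.11, so k_gold = (0.24/0.11)^(1/0.76) ≈ 2.7913.
Output: y_gold = k_gold^0.24 = 2.7913^0.24 ≈ 1.2794.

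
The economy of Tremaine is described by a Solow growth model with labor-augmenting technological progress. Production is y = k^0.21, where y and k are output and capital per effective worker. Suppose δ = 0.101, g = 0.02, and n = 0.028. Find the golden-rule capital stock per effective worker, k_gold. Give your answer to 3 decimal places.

k_gold ≈ 1.544

Capital per effective worker breaks even when investment replaces (n + g + δ)·k; here n + g + δ = 0.149.
Golden rule sets MPK = n+g+δ: 0.21·k^(0.21−1) = 0.149, so k_gold = (0.21/0.149)^(1/0.79) ≈ 1.5440.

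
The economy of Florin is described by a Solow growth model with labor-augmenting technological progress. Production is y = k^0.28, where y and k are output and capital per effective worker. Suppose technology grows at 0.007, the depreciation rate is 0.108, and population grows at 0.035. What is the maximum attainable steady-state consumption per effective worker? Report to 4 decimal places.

c_gold ≈ 0.9178

Capital per effective worker breaks even when investment replaces (n + g + δ)·k; here n + g + δ = 0.15.
Setting f'(k) = n+g+δ gives 0.28·k^(0.28−1) = 0.15, hence k_gold = (0.28/0.15)^(1/0.72) ≈ 2.3795.
y_gold = 2.3795^0.28 ≈ 1.2747.
c_gold = y_gold − (n+g+δ)·k_gold = 1.2747 − 0.15·2.3795 ≈ 0.9178.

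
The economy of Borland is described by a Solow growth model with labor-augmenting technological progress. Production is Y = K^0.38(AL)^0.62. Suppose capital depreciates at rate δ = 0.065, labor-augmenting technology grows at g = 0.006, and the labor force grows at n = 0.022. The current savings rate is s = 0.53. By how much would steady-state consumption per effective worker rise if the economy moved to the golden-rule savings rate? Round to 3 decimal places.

Δc ≈ 0.104

Capital per effective worker breaks even when investment replaces (n + g + δ)·k; here n + g + δ = 0.093.
Current steady state (s = 0.53): k* = (0.53/0.093)^(1/0.62) ≈ 16.5585, y* = 16.5585^0.38 ≈ 2.9055, c* = (1−0.53)·2.9055 ≈ 1.3656.
At the golden rule the marginal product of capital equals n+g+δ: 0.38·k^(0.38−1) = 0.093. Solving, k_gold = (0.38/0.093)^(1/0.62) ≈ 9.6821.
y_gold = 9.6821^0.38 ≈ 2.3696, c_gold = y_gold − 0.093·k_gold ≈ 1.4691.
Gain: Δc = 1.4691 − 1.3656 ≈ 0.1035.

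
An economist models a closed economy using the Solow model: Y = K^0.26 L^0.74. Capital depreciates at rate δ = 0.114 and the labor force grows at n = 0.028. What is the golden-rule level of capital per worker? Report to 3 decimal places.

k_gold ≈ 2.265

Break-even investment rate: n + δ = 0.028 + 0.114 = 0.142.
Setting f'(k) = n+δ gives 0.26·k^(0.26−1) = 0.142, hence k_gold = (0.26/0.142)^(1/0.74) ≈ 2.2645.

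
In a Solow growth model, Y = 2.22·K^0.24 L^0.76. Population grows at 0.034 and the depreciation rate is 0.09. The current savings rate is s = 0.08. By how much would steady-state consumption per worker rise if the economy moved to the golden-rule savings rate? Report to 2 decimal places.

Δc ≈ 0.39

Capital per worker breaks even when investment replaces (n + δ)·k; here n + δ = 0.124.
Current steady state (s = 0.08): k* = (0.08·2.22/0.124)^(1/0.76) ≈ 1.6043, y* = 2.22·1.6043^0.24 ≈ 2.4867, c* = (1−0.08)·2.4867 ≈ 2.2878.
Golden rule sets MPK = n+δ: 0.24·2.22·k^(0.24−1) = 0.124, so k_gold = (0.24·2.22/0.124)^(1/0.76) ≈ 6.8090.
y_gold = 2.22·6.8090^0.24 ≈ 3.5180, c_gold = y_gold − 0.124·k_gold ≈ 2.6737.
Gain: Δc = 2.6737 − 2.2878 ≈ 0.3859.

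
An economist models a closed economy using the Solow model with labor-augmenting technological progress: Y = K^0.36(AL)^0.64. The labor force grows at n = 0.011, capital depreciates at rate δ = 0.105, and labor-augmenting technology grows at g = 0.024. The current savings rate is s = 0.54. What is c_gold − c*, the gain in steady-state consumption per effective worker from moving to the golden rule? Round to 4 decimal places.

Δc ≈ 0.1057

n + g + δ = 0.011 + 0.024 + 0.105 = 0.14.
Current steady state (s = 0.54): k* = (0.54/0.14)^(1/0.64) ≈ 8.2421, y* = 8.2421^0.36 ≈ 2.1369, c* = (1−0.54)·2.1369 ≈ 0.9830.
Golden rule sets MPK = n+g+δ: 0.36·k^(0.36−1) = 0.14, so k_gold = (0.36/0.14)^(1/0.64) ≈ 4.3742.
y_gold = 4.3742^0.36 ≈ 1.7011, c_gold = y_gold − 0.14·k_gold ≈ 1.0887.
Gain: Δc = 1.0887 − 0.9830 ≈ 0.1057.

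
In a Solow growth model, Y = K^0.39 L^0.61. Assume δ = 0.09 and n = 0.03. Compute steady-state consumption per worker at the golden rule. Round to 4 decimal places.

n + δ = 0.03 + 0.09 = 0.12.
Golden rule sets MPK = n+δ: 0.39·k^(0.39−1) = 0.12, so k_gold = (0.39/0.12)^(1/0.61) ≈ 6.9048.
y_gold = 6.9048^0.39 ≈ 2.1246.
c_gold = y_gold − (n+δ)·k_gold = 2.1246 − 0.12·6.9048 ≈ 1.2960.

c_gold ≈ 1.2960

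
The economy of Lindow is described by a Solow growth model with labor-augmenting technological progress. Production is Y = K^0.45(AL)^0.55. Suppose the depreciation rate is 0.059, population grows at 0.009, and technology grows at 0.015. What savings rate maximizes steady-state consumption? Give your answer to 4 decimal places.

Capital per effective worker breaks even when investment replaces (n + g + δ)·k; here n + g + δ = 0.083.
At the golden rule MPK = n+g+δ, and in any Cobb-Douglas steady state s = (n+g+δ)·k/y = MPK·k/y = capital's share 0.45.

s_gold = 0.4500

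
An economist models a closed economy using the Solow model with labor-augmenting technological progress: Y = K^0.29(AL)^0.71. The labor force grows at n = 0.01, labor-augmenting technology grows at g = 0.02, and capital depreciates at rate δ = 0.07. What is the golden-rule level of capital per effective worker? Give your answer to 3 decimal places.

Break-even investment rate: n + g + δ = 0.01 + 0.02 + 0.07 = 0.1.
Golden rule sets MPK = n+g+δ: 0.29·k^(0.29−1) = 0.1, so k_gold = (0.29/0.1)^(1/0.71) ≈ 4.4799.

k_gold ≈ 4.480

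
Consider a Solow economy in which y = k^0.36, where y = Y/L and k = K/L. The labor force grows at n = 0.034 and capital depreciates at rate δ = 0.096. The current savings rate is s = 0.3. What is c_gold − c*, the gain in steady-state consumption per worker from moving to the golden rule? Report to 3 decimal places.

Break-even investment rate: n + δ = 0.034 + 0.096 = 0.13.
Current steady state (s = 0.3): k* = (0.3/0.13)^(1/0.64) ≈ 3.6937, y* = 3.6937^0.36 ≈ 1.6006, c* = (1−0.3)·1.6006 ≈ 1.1204.
Maximizing c = f(k) − (n+δ)·k gives f'(k) = n+δ, i.e. 0.36·k^(0.36−1) = 0.13, so k_gold = (0.36/0.13)^(1/0.64) ≈ 4.9112.
y_gold = 4.9112^0.36 ≈ 1.7735, c_gold = y_gold − 0.13·k_gold ≈ 1.1350.
Gain: Δc = 1.1350 − 1.1204 ≈ 0.0146.

Δc ≈ 0.015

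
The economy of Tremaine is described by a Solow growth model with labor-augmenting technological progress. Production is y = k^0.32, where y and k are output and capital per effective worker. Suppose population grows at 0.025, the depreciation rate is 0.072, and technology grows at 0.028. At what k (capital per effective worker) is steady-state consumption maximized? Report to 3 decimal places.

k_gold ≈ 3.984

n + g + δ = 0.025 + 0.028 + 0.072 = 0.125.
Golden rule sets MPK = n+g+δ: 0.32·k^(0.32−1) = 0.125, so k_gold = (0.32/0.125)^(1/0.68) ≈ 3.9843.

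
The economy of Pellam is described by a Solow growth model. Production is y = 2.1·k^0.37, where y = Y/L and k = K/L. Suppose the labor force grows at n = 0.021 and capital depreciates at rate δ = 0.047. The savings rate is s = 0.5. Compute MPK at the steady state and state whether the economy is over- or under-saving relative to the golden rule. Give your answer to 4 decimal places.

over-saving; MPK ≈ 0.0503

The effective depreciation rate is n + δ = 0.021 + 0.047 = 0.068.
Steady-state k*: s·A·k^0.37 = 0.068·k gives k* = (0.5·2.1/0.068)^(1/0.63) ≈ 77.0538.
MPK = 0.37·2.1·77.0538^(-0.63) ≈ 0.0503.
MPK < n+δ = 0.068, so the economy is dynamically inefficient (over-saving).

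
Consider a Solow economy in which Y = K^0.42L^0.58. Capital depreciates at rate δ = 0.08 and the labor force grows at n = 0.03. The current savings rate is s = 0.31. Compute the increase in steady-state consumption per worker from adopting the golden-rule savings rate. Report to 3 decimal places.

Capital per worker breaks even when investment replaces (n + δ)·k; here n + δ = 0.11.
Current steady state (s = 0.31): k* = (0.31/0.11)^(1/0.58) ≈ 5.9677, y* = 5.9677^0.42 ≈ 2.1176, c* = (1−0.31)·2.1176 ≈ 1.4611.
Maximizing c = f(k) − (n+δ)·k gives f'(k) = n+δ, i.e. 0.42·k^(0.42−1) = 0.11, so k_gold = (0.42/0.11)^(1/0.58) ≈ 10.0740.
y_gold = 10.0740^0.42 ≈ 2.6384, c_gold = y_gold − 0.11·k_gold ≈ 1.5303.
Gain: Δc = 1.5303 − 1.4611 ≈ 0.0692.

Δc ≈ 0.069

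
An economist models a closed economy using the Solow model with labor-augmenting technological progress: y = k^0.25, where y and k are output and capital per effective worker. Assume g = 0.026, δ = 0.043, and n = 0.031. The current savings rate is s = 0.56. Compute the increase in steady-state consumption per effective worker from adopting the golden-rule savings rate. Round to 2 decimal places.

Break-even investment rate: n + g + δ = 0.031 + 0.026 + 0.043 = 0.1.
Current steady state (s = 0.56): k* = (0.56/0.1)^(1/0.75) ≈ 9.9445, y* = 9.9445^0.25 ≈ 1.7758, c* = (1−0.56)·1.7758 ≈ 0.7814.
Golden rule sets MPK = n+g+δ: 0.25·k^(0.25−1) = 0.1, so k_gold = (0.25/0.1)^(1/0.75) ≈ 3.3930.
y_gold = 3.3930^0.25 ≈ 1.3572, c_gold = y_gold − 0.1·k_gold ≈ 1.0179.
Gain: Δc = 1.0179 − 0.7814 ≈ 0.2366.

Δc ≈ 0.24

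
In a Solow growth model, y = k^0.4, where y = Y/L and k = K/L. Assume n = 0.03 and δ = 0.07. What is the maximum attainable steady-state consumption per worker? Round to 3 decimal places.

c_gold ≈ 1.512

Capital per worker breaks even when investment replaces (n + δ)·k; here n + δ = 0.1.
Setting f'(k) = n+δ gives 0.4·k^(0.4−1) = 0.1, hence k_gold = (0.4/0.1)^(1/0.6) ≈ 10.0794.
y_gold = 10.0794^0.4 ≈ 2.5198.
c_gold = y_gold − (n+δ)·k_gold = 2.5198 − 0.1·10.0794 ≈ 1.5119.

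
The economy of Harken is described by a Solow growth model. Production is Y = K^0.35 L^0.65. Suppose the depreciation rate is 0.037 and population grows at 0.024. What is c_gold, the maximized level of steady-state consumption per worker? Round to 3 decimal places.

Break-even investment rate: n + δ = 0.024 + 0.037 = 0.061.
At the golden rule the marginal product of capital equals n+δ: 0.35·k^(0.35−1) = 0.061. Solving, k_gold = (0.35/0.061)^(1/0.65) ≈ 14.6991.
y_gold = 14.6991^0.35 ≈ 2.5618.
c_gold = y_gold − (n+δ)·k_gold = 2.5618 − 0.061·14.6991 ≈ 1.6652.

c_gold ≈ 1.665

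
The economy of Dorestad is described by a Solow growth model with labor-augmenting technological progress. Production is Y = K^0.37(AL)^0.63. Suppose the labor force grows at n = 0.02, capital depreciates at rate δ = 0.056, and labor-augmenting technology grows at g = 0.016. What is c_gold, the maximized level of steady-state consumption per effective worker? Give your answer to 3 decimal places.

c_gold ≈ 1.427

The effective depreciation rate is n + g + δ = 0.02 + 0.016 + 0.056 = 0.092.
Setting f'(k) = n+g+δ gives 0.37·k^(0.37−1) = 0.092, hence k_gold = (0.37/0.092)^(1/0.63) ≈ 9.1072.
y_gold = 9.1072^0.37 ≈ 2.2645.
c_gold = y_gold − (n+g+δ)·k_gold = 2.2645 − 0.092·9.1072 ≈ 1.4266.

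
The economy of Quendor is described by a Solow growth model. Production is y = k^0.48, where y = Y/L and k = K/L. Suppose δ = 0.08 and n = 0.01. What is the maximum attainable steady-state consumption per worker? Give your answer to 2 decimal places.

c_gold ≈ 2.44

The effective depreciation rate is n + δ = 0.01 + 0.08 = 0.09.
Golden rule sets MPK = n+δ: 0.48·k^(0.48−1) = 0.09, so k_gold = (0.48/0.09)^(1/0.52) ≈ 25.0077.
y_gold = 25.0077^0.48 ≈ 4.6890.
c_gold = y_gold − (n+δ)·k_gold = 4.6890 − 0.09·25.0077 ≈ 2.4383.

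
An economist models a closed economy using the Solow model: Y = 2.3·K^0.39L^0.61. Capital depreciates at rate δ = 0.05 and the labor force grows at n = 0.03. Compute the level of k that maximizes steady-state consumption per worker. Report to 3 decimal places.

k_gold ≈ 52.580

Break-even investment rate: n + δ = 0.03 + 0.05 = 0.08.
At the golden rule the marginal product of capital equals n+δ: 0.39·2.3·k^(0.39−1) = 0.08. Solving, k_gold = (0.39·2.3/0.08)^(1/0.61) ≈ 52.5804.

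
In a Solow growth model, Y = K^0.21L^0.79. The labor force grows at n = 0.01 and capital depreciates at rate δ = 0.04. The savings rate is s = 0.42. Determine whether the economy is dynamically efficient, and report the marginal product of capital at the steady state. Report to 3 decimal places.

dynamically inefficient; MPK ≈ 0.025

The effective depreciation rate is n + δ = 0.01 + 0.04 = 0.05.
Steady-state k*: s·k^0.21 = 0.05·k gives k* = (0.42/0.05)^(1/0.79) ≈ 14.7902.
MPK = 0.21·14.7902^(-0.79) ≈ 0.0250.
MPK < n+δ = 0.05, so the economy is dynamically inefficient (over-saving).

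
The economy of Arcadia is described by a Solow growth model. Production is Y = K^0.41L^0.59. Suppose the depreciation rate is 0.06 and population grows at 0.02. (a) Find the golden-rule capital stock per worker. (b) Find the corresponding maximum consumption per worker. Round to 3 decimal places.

(a) k_gold ≈ 15.954; (b) c_gold ≈ 1.837

Break-even investment rate: n + δ = 0.02 + 0.06 = 0.08.
Golden rule sets MPK = n+δ: 0.41·k^(0.41−1) = 0.08, so k_gold = (0.41/0.08)^(1/0.59) ≈ 15.9541.
y_gold = 15.9541^0.41 ≈ 3.1130; c_gold = y_gold − 0.08·k_gold ≈ 1.8367.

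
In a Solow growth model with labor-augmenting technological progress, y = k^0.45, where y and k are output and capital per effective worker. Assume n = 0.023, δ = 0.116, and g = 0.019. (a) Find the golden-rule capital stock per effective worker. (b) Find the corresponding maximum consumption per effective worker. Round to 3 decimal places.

(a) k_gold ≈ 6.706; (b) c_gold ≈ 1.295

Capital per effective worker breaks even when investment replaces (n + g + δ)·k; here n + g + δ = 0.158.
Setting f'(k) = n+g+δ gives 0.45·k^(0.45−1) = 0.158, hence k_gold = (0.45/0.158)^(1/0.55) ≈ 6.7060.
y_gold = 6.7060^0.45 ≈ 2.3546; c_gold = y_gold − 0.158·k_gold ≈ 1.2950.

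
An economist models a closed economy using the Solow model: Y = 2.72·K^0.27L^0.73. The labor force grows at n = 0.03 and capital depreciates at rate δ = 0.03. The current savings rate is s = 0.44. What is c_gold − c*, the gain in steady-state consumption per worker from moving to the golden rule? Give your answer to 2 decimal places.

Δc ≈ 0.41

Break-even investment rate: n + δ = 0.03 + 0.03 = 0.06.
Current steady state (s = 0.44): k* = (0.44·2.72/0.06)^(1/0.73) ≈ 60.3454, y* = 2.72·60.3454^0.27 ≈ 8.2289, c* = (1−0.44)·8.2289 ≈ 4.6082.
Setting f'(k) = n+δ gives 0.27·2.72·k^(0.27−1) = 0.06, hence k_gold = (0.27·2.72/0.06)^(1/0.73) ≈ 30.9109.
y_gold = 2.72·30.9109^0.27 ≈ 6.8691, c_gold = y_gold − 0.06·k_gold ≈ 5.0144.
Gain: Δc = 5.0144 − 4.6082 ≈ 0.4062.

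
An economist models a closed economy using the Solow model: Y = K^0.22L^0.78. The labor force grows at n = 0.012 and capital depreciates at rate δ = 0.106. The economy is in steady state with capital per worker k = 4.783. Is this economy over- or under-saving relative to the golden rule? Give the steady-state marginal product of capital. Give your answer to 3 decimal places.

The effective depreciation rate is n + δ = 0.012 + 0.106 = 0.118.
MPK = 0.22·k^(0.22−1) = 0.22·4.783^(-0.78) ≈ 0.0649.
MPK < 0.118, so the economy is dynamically inefficient (over-saving).

over-saving; MPK ≈ 0.065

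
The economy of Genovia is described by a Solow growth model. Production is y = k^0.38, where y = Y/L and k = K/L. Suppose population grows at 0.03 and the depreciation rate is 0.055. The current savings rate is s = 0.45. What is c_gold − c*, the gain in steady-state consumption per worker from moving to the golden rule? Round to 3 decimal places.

The effective depreciation rate is n + δ = 0.03 + 0.055 = 0.085.
Current steady state (s = 0.45): k* = (0.45/0.085)^(1/0.62) ≈ 14.7031, y* = 14.7031^0.38 ≈ 2.7773, c* = (1−0.45)·2.7773 ≈ 1.5275.
Maximizing c = f(k) − (n+δ)·k gives f'(k) = n+δ, i.e. 0.38·k^(0.38−1) = 0.085, so k_gold = (0.38/0.085)^(1/0.62) ≈ 11.1937.
y_gold = 11.1937^0.38 ≈ 2.5039, c_gold = y_gold − 0.085·k_gold ≈ 1.5524.
Gain: Δc = 1.5524 − 1.5275 ≈ 0.0249.

Δc ≈ 0.025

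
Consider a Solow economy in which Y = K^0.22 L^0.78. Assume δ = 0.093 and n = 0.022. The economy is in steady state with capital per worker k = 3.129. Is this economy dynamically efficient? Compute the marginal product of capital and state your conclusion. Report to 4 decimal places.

dynamically inefficient; MPK ≈ 0.0904

The effective depreciation rate is n + δ = 0.022 + 0.093 = 0.115.
MPK = 0.22·k^(0.22−1) = 0.22·3.129^(-0.78) ≈ 0.0904.
MPK < 0.115, so the economy is dynamically inefficient (over-saving).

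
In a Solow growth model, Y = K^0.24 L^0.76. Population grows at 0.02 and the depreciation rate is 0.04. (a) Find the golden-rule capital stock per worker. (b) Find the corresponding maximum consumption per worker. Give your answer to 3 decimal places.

n + δ = 0.02 + 0.04 = 0.06.
Maximizing c = f(k) − (n+δ)·k gives f'(k) = n+δ, i.e. 0.24·k^(0.24−1) = 0.06, so k_gold = (0.24/0.06)^(1/0.76) ≈ 6.1970.
y_gold = 6.1970^0.24 ≈ 1.5493; c_gold = y_gold − 0.06·k_gold ≈ 1.1774.

(a) k_gold ≈ 6.197; (b) c_gold ≈ 1.177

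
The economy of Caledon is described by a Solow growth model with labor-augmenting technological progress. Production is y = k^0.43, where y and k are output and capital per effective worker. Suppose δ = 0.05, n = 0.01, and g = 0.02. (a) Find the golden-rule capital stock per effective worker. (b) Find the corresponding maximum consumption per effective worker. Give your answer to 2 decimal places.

Capital per effective worker breaks even when investment replaces (n + g + δ)·k; here n + g + δ = 0.08.
At the golden rule the marginal product of capital equals n+g+δ: 0.43·k^(0.43−1) = 0.08. Solving, k_gold = (0.43/0.08)^(1/0.57) ≈ 19.1146.
y_gold = 19.1146^0.43 ≈ 3.5562; c_gold = y_gold − 0.08·k_gold ≈ 2.0270.

(a) k_gold ≈ 19.11; (b) c_gold ≈ 2.03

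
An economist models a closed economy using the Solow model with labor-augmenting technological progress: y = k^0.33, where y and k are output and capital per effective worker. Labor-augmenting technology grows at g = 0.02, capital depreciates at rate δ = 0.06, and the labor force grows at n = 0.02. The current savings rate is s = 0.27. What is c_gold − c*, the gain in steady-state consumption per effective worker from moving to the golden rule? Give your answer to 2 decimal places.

Δc ≈ 0.02

Break-even investment rate: n + g + δ = 0.02 + 0.02 + 0.06 = 0.1.
Current steady state (s = 0.27): k* = (0.27/0.1)^(1/0.67) ≈ 4.4038, y* = 4.4038^0.33 ≈ 1.6310, c* = (1−0.27)·1.6310 ≈ 1.1907.
At the golden rule the marginal product of capital equals n+g+δ: 0.33·k^(0.33−1) = 0.1. Solving, k_gold = (0.33/0.1)^(1/0.67) ≈ 5.9416.
y_gold = 5.9416^0.33 ≈ 1.8005, c_gold = y_gold − 0.1·k_gold ≈ 1.2063.
Gain: Δc = 1.2063 − 1.1907 ≈ 0.0157.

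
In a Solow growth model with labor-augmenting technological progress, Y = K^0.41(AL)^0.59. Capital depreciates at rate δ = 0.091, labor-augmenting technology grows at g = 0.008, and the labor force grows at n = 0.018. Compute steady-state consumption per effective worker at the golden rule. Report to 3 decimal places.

c_gold ≈ 1.410

n + g + δ = 0.018 + 0.008 + 0.091 = 0.117.
Golden rule sets MPK = n+g+δ: 0.41·k^(0.41−1) = 0.117, so k_gold = (0.41/0.117)^(1/0.59) ≈ 8.3762.
y_gold = 8.3762^0.41 ≈ 2.3903.
c_gold = y_gold − (n+g+δ)·k_gold = 2.3903 − 0.117·8.3762 ≈ 1.4103.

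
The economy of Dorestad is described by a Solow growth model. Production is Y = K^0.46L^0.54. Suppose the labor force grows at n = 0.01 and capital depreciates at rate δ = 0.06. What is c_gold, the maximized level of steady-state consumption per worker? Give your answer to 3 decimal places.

The effective depreciation rate is n + δ = 0.01 + 0.06 = 0.07.
Golden rule sets MPK = n+δ: 0.46·k^(0.46−1) = 0.07, so k_gold = (0.46/0.07)^(1/0.54) ≈ 32.6727.
y_gold = 32.6727^0.46 ≈ 4.9719.
c_gold = y_gold − (n+δ)·k_gold = 4.9719 − 0.07·32.6727 ≈ 2.6848.

c_gold ≈ 2.685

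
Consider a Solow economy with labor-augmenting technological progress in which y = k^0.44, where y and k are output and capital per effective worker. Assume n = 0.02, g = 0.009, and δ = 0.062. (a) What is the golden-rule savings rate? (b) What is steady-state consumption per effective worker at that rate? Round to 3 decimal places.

Capital per effective worker breaks even when investment replaces (n + g + δ)·k; here n + g + δ = 0.091.
For Cobb-Douglas, s_gold equals capital's share: s_gold = 0.44.
At the golden rule the marginal product of capital equals n+g+δ: 0.44·k^(0.44−1) = 0.091. Solving, k_gold = (0.44/0.091)^(1/0.56) ≈ 16.6787.
y_gold = 16.6787^0.44 ≈ 3.4495; c_gold = (1−0.44)·y_gold ≈ 1.9317.

(a) s_gold = 0.440; (b) c_gold ≈ 1.932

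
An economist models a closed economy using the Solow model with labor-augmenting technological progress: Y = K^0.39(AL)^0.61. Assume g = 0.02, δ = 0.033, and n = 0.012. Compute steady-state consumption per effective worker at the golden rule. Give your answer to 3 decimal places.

c_gold ≈ 1.918

Break-even investment rate: n + g + δ = 0.012 + 0.02 + 0.033 = 0.065.
Golden rule sets MPK = n+g+δ: 0.39·k^(0.39−1) = 0.065, so k_gold = (0.39/0.065)^(1/0.61) ≈ 18.8650.
y_gold = 18.8650^0.39 ≈ 3.1442.
c_gold = y_gold − (n+g+δ)·k_gold = 3.1442 − 0.065·18.8650 ≈ 1.9179.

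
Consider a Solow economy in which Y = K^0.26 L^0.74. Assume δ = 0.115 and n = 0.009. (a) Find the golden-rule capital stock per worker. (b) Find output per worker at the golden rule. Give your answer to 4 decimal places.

(a) k_gold ≈ 2.7198; (b) y_gold ≈ 1.2971

n + δ = 0.009 + 0.115 = 0.124.
At the golden rule the marginal product of capital equals n+δ: 0.26·k^(0.26−1) = 0.124. Solving, k_gold = (0.26/0.124)^(1/0.74) ≈ 2.7198.
y_gold = 2.7198^0.26 ≈ 1.2971.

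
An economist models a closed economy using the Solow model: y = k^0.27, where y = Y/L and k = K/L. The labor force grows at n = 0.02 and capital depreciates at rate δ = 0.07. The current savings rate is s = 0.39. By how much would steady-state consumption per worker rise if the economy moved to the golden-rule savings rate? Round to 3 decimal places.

Break-even investment rate: n + δ = 0.02 + 0.07 = 0.09.
Current steady state (s = 0.39): k* = (0.39/0.09)^(1/0.73) ≈ 7.4535, y* = 7.4535^0.27 ≈ 1.7200, c* = (1−0.39)·1.7200 ≈ 1.0492.
Golden rule sets MPK = n+δ: 0.27·k^(0.27−1) = 0.09, so k_gold = (0.27/0.09)^(1/0.73) ≈ 4.5039.
y_gold = 4.5039^0.27 ≈ 1.5013, c_gold = y_gold − 0.09·k_gold ≈ 1.0960.
Gain: Δc = 1.0960 − 1.0492 ≈ 0.0467.

Δc ≈ 0.047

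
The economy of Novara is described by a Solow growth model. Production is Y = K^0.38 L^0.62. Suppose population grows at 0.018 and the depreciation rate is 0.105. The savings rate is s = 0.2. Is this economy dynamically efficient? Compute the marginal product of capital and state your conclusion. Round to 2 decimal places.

dynamically efficient; MPK ≈ 0.23

Capital per worker breaks even when investment replaces (n + δ)·k; here n + δ = 0.123.
Steady-state k*: s·k^0.38 = 0.123·k gives k* = (0.2/0.123)^(1/0.62) ≈ 2.1904.
MPK = 0.38·2.1904^(-0.62) ≈ 0.2337.
MPK > n+δ = 0.123, so the economy is dynamically efficient (under-saving).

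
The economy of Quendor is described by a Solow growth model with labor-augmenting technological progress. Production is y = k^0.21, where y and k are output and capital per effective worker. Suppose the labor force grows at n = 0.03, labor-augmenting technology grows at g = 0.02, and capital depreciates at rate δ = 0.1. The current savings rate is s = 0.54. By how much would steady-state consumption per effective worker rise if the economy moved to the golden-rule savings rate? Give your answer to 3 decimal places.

Δc ≈ 0.217

Capital per effective worker breaks even when investment replaces (n + g + δ)·k; here n + g + δ = 0.15.
Current steady state (s = 0.54): k* = (0.54/0.15)^(1/0.79) ≈ 5.0603, y* = 5.0603^0.21 ≈ 1.4057, c* = (1−0.54)·1.4057 ≈ 0.6466.
Maximizing c = f(k) − (n+g+δ)·k gives f'(k) = n+g+δ, i.e. 0.21·k^(0.21−1) = 0.15, so k_gold = (0.21/0.15)^(1/0.79) ≈ 1.5310.
y_gold = 1.5310^0.21 ≈ 1.0936, c_gold = y_gold − 0.15·k_gold ≈ 0.8639.
Gain: Δc = 0.8639 − 0.6466 ≈ 0.2173.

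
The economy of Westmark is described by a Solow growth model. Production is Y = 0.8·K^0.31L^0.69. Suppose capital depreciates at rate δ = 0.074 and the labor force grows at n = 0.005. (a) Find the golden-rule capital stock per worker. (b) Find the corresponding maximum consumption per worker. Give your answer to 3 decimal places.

n + δ = 0.005 + 0.074 = 0.079.
Setting f'(k) = n+δ gives 0.31·0.8·k^(0.31−1) = 0.079, hence k_gold = (0.31·0.8/0.079)^(1/0.69) ≈ 5.2485.
y_gold = 0.8·5.2485^0.31 ≈ 1.3375; c_gold = y_gold − 0.079·k_gold ≈ 0.9229.

(a) k_gold ≈ 5.249; (b) c_gold ≈ 0.923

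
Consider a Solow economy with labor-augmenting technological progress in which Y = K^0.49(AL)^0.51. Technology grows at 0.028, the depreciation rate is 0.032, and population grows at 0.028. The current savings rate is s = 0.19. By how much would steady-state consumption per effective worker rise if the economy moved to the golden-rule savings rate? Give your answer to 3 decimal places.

Δc ≈ 0.958

n + g + δ = 0.028 + 0.028 + 0.032 = 0.088.
Current steady state (s = 0.19): k* = (0.19/0.088)^(1/0.51) ≈ 4.5231, y* = 4.5231^0.49 ≈ 2.0949, c* = (1−0.19)·2.0949 ≈ 1.6969.
Golden rule sets MPK = n+g+δ: 0.49·k^(0.49−1) = 0.088, so k_gold = (0.49/0.088)^(1/0.51) ≈ 28.9857.
y_gold = 28.9857^0.49 ≈ 5.2056, c_gold = y_gold − 0.088·k_gold ≈ 2.6548.
Gain: Δc = 2.6548 − 1.6969 ≈ 0.9580.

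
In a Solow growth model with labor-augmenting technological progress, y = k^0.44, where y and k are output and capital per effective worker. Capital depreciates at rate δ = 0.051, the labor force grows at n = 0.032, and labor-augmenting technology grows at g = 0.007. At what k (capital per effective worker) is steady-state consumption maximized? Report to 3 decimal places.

The effective depreciation rate is n + g + δ = 0.032 + 0.007 + 0.051 = 0.09.
Golden rule sets MPK = n+g+δ: 0.44·k^(0.44−1) = 0.09, so k_gold = (0.44/0.09)^(1/0.56) ≈ 17.0111.

k_gold ≈ 17.011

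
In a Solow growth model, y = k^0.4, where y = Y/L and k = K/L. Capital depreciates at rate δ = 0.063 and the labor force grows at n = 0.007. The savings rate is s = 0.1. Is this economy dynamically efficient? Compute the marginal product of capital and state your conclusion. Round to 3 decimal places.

Break-even investment rate: n + δ = 0.007 + 0.063 = 0.07.
Steady-state k*: s·k^0.4 = 0.07·k gives k* = (0.1/0.07)^(1/0.6) ≈ 1.8120.
MPK = 0.4·1.8120^(-0.6) ≈ 0.2800.
MPK > n+δ = 0.07, so the economy is dynamically efficient (under-saving).

dynamically efficient; MPK ≈ 0.280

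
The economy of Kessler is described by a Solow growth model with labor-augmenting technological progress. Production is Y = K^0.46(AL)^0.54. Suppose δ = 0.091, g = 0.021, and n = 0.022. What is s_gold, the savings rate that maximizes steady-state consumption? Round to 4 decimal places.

s_gold = 0.4600

The effective depreciation rate is n + g + δ = 0.022 + 0.021 + 0.091 = 0.134.
At the golden rule MPK = n+g+δ, and in any Cobb-Douglas steady state s = (n+g+δ)·k/y = MPK·k/y = capital's share 0.46.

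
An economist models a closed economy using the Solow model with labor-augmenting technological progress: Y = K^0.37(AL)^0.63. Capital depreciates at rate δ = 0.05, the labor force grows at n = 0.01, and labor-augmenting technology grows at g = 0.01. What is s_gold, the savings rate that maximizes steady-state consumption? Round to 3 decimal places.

The effective depreciation rate is n + g + δ = 0.01 + 0.01 + 0.05 = 0.07.
At the golden rule MPK = n+g+δ, and in any Cobb-Douglas steady state s = (n+g+δ)·k/y = MPK·k/y = capital's share 0.37.

s_gold = 0.370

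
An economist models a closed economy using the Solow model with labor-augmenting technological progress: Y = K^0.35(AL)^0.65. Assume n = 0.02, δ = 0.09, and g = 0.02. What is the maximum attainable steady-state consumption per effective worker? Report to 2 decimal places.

c_gold ≈ 1.11

The effective depreciation rate is n + g + δ = 0.02 + 0.02 + 0.09 = 0.13.
Setting f'(k) = n+g+δ gives 0.35·k^(0.35−1) = 0.13, hence k_gold = (0.35/0.13)^(1/0.65) ≈ 4.5891.
y_gold = 4.5891^0.35 ≈ 1.7045.
c_gold = y_gold − (n+g+δ)·k_gold = 1.7045 − 0.13·4.5891 ≈ 1.1079.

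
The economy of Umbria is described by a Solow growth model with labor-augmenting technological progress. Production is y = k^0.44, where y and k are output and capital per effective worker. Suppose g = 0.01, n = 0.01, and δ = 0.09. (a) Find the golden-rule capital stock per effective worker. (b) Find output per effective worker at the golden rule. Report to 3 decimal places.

(a) k_gold ≈ 11.888; (b) y_gold ≈ 2.972

n + g + δ = 0.01 + 0.01 + 0.09 = 0.11.
Setting f'(k) = n+g+δ gives 0.44·k^(0.44−1) = 0.11, hence k_gold = (0.44/0.11)^(1/0.56) ≈ 11.8880.
y_gold = 11.8880^0.44 ≈ 2.9720.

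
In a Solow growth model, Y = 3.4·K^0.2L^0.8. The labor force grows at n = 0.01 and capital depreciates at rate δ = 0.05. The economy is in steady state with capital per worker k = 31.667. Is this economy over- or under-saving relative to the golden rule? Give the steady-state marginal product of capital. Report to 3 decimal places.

n + δ = 0.01 + 0.05 = 0.06.
MPK = 0.2·3.4·k^(0.2−1) = 0.2·3.4·31.667^(-0.8) ≈ 0.0429.
MPK < 0.06, so the economy is dynamically inefficient (over-saving).

over-saving; MPK ≈ 0.043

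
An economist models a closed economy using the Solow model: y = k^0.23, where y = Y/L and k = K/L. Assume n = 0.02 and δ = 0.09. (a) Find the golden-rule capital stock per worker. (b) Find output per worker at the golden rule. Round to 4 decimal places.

(a) k_gold ≈ 2.6063; (b) y_gold ≈ 1.2465

Break-even investment rate: n + δ = 0.02 + 0.09 = 0.11.
Golden rule sets MPK = n+δ: 0.23·k^(0.23−1) = 0.11, so k_gold = (0.23/0.11)^(1/0.77) ≈ 2.6063.
y_gold = 2.6063^0.23 ≈ 1.2465.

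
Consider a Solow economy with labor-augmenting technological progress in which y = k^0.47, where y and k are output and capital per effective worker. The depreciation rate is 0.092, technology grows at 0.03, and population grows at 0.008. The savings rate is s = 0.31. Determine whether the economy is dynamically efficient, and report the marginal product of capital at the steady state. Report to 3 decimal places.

The effective depreciation rate is n + g + δ = 0.008 + 0.03 + 0.092 = 0.13.
Steady-state k*: s·k^0.47 = 0.13·k gives k* = (0.31/0.13)^(1/0.53) ≈ 5.1536.
MPK = 0.47·5.1536^(-0.53) ≈ 0.1971.
MPK > n+g+δ = 0.13, so the economy is dynamically efficient (under-saving).

dynamically efficient; MPK ≈ 0.197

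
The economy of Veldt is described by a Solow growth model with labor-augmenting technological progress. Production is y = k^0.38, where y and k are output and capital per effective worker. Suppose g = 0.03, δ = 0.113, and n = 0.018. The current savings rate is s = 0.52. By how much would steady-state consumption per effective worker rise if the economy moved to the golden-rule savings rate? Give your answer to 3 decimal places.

Break-even investment rate: n + g + δ = 0.018 + 0.03 + 0.113 = 0.161.
Current steady state (s = 0.52): k* = (0.52/0.161)^(1/0.62) ≈ 6.6260, y* = 6.6260^0.38 ≈ 2.0515, c* = (1−0.52)·2.0515 ≈ 0.9847.
Golden rule sets MPK = n+g+δ: 0.38·k^(0.38−1) = 0.161, so k_gold = (0.38/0.161)^(1/0.62) ≈ 3.9953.
y_gold = 3.9953^0.38 ≈ 1.6927, c_gold = y_gold − 0.161·k_gold ≈ 1.0495.
Gain: Δc = 1.0495 − 0.9847 ≈ 0.0648.

Δc ≈ 0.065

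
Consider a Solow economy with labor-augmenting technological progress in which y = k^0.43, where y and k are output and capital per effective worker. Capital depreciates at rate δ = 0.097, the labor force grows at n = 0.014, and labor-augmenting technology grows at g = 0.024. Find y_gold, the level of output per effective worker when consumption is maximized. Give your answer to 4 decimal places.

n + g + δ = 0.014 + 0.024 + 0.097 = 0.135.
At the golden rule the marginal product of capital equals n+g+δ: 0.43·k^(0.43−1) = 0.135. Solving, k_gold = (0.43/0.135)^(1/0.57) ≈ 7.6330.
Output: y_gold = k_gold^0.43 = 7.6330^0.43 ≈ 2.3964.

y_gold ≈ 2.3964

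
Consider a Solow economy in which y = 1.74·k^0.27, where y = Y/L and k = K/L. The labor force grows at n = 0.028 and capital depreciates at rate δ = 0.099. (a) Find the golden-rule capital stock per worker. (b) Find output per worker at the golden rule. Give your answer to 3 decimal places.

Break-even investment rate: n + δ = 0.028 + 0.099 = 0.127.
Golden rule sets MPK = n+δ: 0.27·1.74·k^(0.27−1) = 0.127, so k_gold = (0.27·1.74/0.127)^(1/0.73) ≈ 6.0011.
y_gold = 1.74·6.0011^0.27 ≈ 2.8227.

(a) k_gold ≈ 6.001; (b) y_gold ≈ 2.823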